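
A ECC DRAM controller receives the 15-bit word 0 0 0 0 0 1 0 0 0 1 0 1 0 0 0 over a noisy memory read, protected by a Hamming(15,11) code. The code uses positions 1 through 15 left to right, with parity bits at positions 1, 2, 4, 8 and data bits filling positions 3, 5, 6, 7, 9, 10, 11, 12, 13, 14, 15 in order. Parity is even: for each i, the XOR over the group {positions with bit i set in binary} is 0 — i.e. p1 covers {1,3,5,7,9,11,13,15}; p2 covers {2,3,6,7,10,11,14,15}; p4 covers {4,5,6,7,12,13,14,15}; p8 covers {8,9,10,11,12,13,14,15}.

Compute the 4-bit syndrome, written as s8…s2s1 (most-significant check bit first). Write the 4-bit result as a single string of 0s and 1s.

0000

s1 (pos 1,3,5,7,9,11,13,15): 0⊕0⊕0⊕0⊕0⊕0⊕0⊕0 = 0
s2 (pos 2,3,6,7,10,11,14,15): 0⊕0⊕1⊕0⊕1⊕0⊕0⊕0 = 0
s4 (pos 4,5,6,7,12,13,14,15): 0⊕0⊕1⊕0⊕1⊕0⊕0⊕0 = 0
s8 (pos 8,9,10,11,12,13,14,15): 0⊕0⊕1⊕0⊕1⊕0⊕0⊕0 = 0
Syndrome s8…s1 = 0000 → no error.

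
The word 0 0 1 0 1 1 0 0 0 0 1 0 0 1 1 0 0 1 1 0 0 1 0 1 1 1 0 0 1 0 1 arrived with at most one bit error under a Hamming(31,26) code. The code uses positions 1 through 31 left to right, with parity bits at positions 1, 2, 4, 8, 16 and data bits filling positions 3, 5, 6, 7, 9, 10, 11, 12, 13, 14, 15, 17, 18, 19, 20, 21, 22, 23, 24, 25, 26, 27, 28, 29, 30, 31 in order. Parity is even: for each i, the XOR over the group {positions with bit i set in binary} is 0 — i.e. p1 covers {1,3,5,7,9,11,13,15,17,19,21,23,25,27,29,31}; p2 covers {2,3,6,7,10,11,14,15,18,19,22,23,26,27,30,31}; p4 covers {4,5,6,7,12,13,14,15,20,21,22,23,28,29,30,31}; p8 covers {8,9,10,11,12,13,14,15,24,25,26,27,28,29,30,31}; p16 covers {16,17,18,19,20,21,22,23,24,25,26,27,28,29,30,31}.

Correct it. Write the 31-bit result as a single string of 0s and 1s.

s1 (pos 1,3,5,7,9,11,13,15,17,19,21,23,25,27,29,31): 0⊕1⊕1⊕0⊕0⊕1⊕0⊕1⊕0⊕1⊕0⊕0⊕1⊕0⊕1⊕1 = 0
s2 (pos 2,3,6,7,10,11,14,15,18,19,22,23,26,27,30,31): 0⊕1⊕1⊕0⊕0⊕1⊕1⊕1⊕1⊕1⊕1⊕0⊕1⊕0⊕0⊕1 = 0
s4 (pos 4,5,6,7,12,13,14,15,20,21,22,23,28,29,30,31): 0⊕1⊕1⊕0⊕0⊕0⊕1⊕1⊕0⊕0⊕1⊕0⊕0⊕1⊕0⊕1 = 1
s8 (pos 8,9,10,11,12,13,14,15,24,25,26,27,28,29,30,31): 0⊕0⊕0⊕1⊕0⊕0⊕1⊕1⊕1⊕1⊕1⊕0⊕0⊕1⊕0⊕1 = 0
s16 (pos 16,17,18,19,20,21,22,23,24,25,26,27,28,29,30,31): 0⊕0⊕1⊕1⊕0⊕0⊕1⊕0⊕1⊕1⊕1⊕0⊕0⊕1⊕0⊕1 = 0
Syndrome s16…s1 = 00100 → error at position 4.
Flip position 4: 0010110000100110011001011100101 → 0011110000100110011001011100101

0011110000100110011001011100101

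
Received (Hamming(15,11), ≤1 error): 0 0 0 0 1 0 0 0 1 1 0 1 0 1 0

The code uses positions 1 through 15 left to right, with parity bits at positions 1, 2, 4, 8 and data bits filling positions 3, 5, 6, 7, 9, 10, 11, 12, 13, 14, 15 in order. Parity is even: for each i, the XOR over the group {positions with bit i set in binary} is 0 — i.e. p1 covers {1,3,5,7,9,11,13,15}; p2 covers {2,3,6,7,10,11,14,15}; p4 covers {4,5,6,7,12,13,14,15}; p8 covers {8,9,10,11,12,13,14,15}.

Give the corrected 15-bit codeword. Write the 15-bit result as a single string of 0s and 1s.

000110001101010

s1 (pos 1,3,5,7,9,11,13,15): 0⊕0⊕1⊕0⊕1⊕0⊕0⊕0 = 0
s2 (pos 2,3,6,7,10,11,14,15): 0⊕0⊕0⊕0⊕1⊕0⊕1⊕0 = 0
s4 (pos 4,5,6,7,12,13,14,15): 0⊕1⊕0⊕0⊕1⊕0⊕1⊕0 = 1
s8 (pos 8,9,10,11,12,13,14,15): 0⊕1⊕1⊕0⊕1⊕0⊕1⊕0 = 0
Syndrome s8…s1 = 0100 → error at position 4.
Flip position 4: 000010001101010 → 000110001101010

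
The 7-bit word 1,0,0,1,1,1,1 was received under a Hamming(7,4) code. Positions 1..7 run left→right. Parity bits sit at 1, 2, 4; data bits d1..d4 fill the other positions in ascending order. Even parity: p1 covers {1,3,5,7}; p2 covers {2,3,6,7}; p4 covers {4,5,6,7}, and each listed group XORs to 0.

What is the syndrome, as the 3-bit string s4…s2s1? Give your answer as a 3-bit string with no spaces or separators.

001

s1 (pos 1,3,5,7): 1⊕0⊕1⊕1 = 1
s2 (pos 2,3,6,7): 0⊕0⊕1⊕1 = 0
s4 (pos 4,5,6,7): 1⊕1⊕1⊕1 = 0
Syndrome s4…s1 = 001 → error at position 1.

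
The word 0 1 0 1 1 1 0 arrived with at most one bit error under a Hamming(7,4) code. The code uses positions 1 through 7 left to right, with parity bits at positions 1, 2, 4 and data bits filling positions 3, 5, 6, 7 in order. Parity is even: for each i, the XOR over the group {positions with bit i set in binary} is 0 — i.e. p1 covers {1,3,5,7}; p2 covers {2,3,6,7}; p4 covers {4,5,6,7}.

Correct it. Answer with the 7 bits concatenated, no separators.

s1 (pos 1,3,5,7): 0⊕0⊕1⊕0 = 1
s2 (pos 2,3,6,7): 1⊕0⊕1⊕0 = 0
s4 (pos 4,5,6,7): 1⊕1⊕1⊕0 = 1
Syndrome s4…s1 = 101 → error at position 5.
Flip position 5: 0101110 → 0101010

0101010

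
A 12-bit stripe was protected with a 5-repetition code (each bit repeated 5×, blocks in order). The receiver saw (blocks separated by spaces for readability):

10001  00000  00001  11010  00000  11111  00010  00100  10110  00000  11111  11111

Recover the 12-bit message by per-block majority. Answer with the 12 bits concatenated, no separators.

Block 1 (10001): 2 ones → 0
Block 2 (00000): 0 ones → 0
Block 3 (00001): 1 one → 0
Block 4 (11010): 3 ones → 1
Block 5 (00000): 0 ones → 0
Block 6 (11111): 5 ones → 1
Block 7 (00010): 1 one → 0
Block 8 (00100): 1 one → 0
Block 9 (10110): 3 ones → 1
Block 10 (00000): 0 ones → 0
Block 11 (11111): 5 ones → 1
Block 12 (11111): 5 ones → 1

000101001011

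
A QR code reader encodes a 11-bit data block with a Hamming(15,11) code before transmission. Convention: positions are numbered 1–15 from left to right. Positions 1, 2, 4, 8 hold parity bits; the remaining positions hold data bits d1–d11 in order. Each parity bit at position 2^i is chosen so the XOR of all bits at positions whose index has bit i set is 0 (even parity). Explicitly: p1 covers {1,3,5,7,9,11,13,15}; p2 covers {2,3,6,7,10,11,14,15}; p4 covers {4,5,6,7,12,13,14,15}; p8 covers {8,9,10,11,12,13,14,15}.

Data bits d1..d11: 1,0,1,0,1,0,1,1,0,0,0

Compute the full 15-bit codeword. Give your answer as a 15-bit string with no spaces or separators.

111001011011000

Place data at non-parity positions: p1 p2 1 p4 0 1 0 p8 1 0 1 1 0 0 0
p1 (pos 1,3,5,7,9,11,13,15): XOR of data positions = 1⊕0⊕0⊕1⊕1⊕0⊕0 = 1
p2 (pos 2,3,6,7,10,11,14,15): XOR of data positions = 1⊕1⊕0⊕0⊕1⊕0⊕0 = 1
p4 (pos 4,5,6,7,12,13,14,15): XOR of data positions = 0⊕1⊕0⊕1⊕0⊕0⊕0 = 0
p8 (pos 8,9,10,11,12,13,14,15): XOR of data positions = 1⊕0⊕1⊕1⊕0⊕0⊕0 = 1
Codeword: 111001011011000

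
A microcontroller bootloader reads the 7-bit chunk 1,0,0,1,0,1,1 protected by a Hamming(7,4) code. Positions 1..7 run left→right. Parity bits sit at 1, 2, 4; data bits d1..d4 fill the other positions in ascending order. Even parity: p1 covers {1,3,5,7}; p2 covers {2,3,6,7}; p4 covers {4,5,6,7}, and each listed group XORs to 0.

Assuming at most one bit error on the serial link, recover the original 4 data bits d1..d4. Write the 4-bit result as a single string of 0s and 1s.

s1 (pos 1,3,5,7): 1⊕0⊕0⊕1 = 0
s2 (pos 2,3,6,7): 0⊕0⊕1⊕1 = 0
s4 (pos 4,5,6,7): 1⊕0⊕1⊕1 = 1
Syndrome s4…s1 = 100 → error at position 4.
Flip position 4: 1001011 → 1000011
Read data bits from positions 3,5,6,7: 0011

0011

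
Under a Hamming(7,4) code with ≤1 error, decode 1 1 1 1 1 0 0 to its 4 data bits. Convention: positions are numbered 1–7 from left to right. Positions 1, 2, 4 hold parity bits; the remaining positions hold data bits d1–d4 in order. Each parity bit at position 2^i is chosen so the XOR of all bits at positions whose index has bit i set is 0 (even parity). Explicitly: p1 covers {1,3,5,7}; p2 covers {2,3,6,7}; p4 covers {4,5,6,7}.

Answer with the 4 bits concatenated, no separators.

s1 (pos 1,3,5,7): 1⊕1⊕1⊕0 = 1
s2 (pos 2,3,6,7): 1⊕1⊕0⊕0 = 0
s4 (pos 4,5,6,7): 1⊕1⊕0⊕0 = 0
Syndrome s4…s1 = 001 → error at position 1.
Flip position 1: 1111100 → 0111100
Read data bits from positions 3,5,6,7: 1100

1100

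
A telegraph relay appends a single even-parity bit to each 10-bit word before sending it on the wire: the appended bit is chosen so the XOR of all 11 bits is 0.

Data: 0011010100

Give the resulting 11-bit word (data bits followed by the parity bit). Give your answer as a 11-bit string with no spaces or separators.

XOR of the 10 data bits: 0⊕0⊕1⊕1⊕0⊕1⊕0⊕1⊕0⊕0 = 0
Parity bit = 0 (so all 11 bits XOR to 0).

00110101000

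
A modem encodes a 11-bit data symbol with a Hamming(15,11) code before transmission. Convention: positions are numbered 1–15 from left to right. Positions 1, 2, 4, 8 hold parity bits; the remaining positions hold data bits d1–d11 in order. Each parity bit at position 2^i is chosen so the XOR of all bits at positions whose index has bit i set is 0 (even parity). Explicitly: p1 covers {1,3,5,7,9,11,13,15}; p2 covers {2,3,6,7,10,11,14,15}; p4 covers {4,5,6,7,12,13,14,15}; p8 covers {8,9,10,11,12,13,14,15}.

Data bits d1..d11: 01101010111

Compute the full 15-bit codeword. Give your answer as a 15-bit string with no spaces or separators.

100111011010111

Place data at non-parity positions: p1 p2 0 p4 1 1 0 p8 1 0 1 0 1 1 1
p1 (pos 1,3,5,7,9,11,13,15): XOR of data positions = 0⊕1⊕0⊕1⊕1⊕1⊕1 = 1
p2 (pos 2,3,6,7,10,11,14,15): XOR of data positions = 0⊕1⊕0⊕0⊕1⊕1⊕1 = 0
p4 (pos 4,5,6,7,12,13,14,15): XOR of data positions = 1⊕1⊕0⊕0⊕1⊕1⊕1 = 1
p8 (pos 8,9,10,11,12,13,14,15): XOR of data positions = 1⊕0⊕1⊕0⊕1⊕1⊕1 = 1
Codeword: 100111011010111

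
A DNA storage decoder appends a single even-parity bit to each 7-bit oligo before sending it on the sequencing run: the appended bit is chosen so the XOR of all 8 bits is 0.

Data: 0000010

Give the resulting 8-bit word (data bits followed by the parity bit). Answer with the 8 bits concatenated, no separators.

00000101

XOR of the 7 data bits: 0⊕0⊕0⊕0⊕0⊕1⊕0 = 1
Parity bit = 1 (so all 8 bits XOR to 0).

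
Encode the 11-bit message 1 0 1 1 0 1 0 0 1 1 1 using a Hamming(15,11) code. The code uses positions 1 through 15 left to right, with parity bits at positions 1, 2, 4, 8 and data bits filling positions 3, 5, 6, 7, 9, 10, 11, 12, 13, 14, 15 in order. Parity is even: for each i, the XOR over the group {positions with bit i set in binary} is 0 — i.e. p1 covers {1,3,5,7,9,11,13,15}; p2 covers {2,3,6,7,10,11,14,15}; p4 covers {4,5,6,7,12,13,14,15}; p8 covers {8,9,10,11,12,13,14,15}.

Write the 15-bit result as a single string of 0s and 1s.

001101100100111

Place data at non-parity positions: p1 p2 1 p4 0 1 1 p8 0 1 0 0 1 1 1
p1 (pos 1,3,5,7,9,11,13,15): XOR of data positions = 1⊕0⊕1⊕0⊕0⊕1⊕1 = 0
p2 (pos 2,3,6,7,10,11,14,15): XOR of data positions = 1⊕1⊕1⊕1⊕0⊕1⊕1 = 0
p4 (pos 4,5,6,7,12,13,14,15): XOR of data positions = 0⊕1⊕1⊕0⊕1⊕1⊕1 = 1
p8 (pos 8,9,10,11,12,13,14,15): XOR of data positions = 0⊕1⊕0⊕0⊕1⊕1⊕1 = 0
Codeword: 001101100100111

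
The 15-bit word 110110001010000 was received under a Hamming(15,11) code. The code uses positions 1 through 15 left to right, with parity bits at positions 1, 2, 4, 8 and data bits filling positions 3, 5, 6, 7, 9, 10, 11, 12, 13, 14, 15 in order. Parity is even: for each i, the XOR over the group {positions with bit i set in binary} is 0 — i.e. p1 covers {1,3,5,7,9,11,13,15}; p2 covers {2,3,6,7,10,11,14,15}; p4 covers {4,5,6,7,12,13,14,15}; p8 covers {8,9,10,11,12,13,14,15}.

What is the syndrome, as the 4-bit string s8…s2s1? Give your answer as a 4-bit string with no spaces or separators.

s1 (pos 1,3,5,7,9,11,13,15): 1⊕0⊕1⊕0⊕1⊕1⊕0⊕0 = 0
s2 (pos 2,3,6,7,10,11,14,15): 1⊕0⊕0⊕0⊕0⊕1⊕0⊕0 = 0
s4 (pos 4,5,6,7,12,13,14,15): 1⊕1⊕0⊕0⊕0⊕0⊕0⊕0 = 0
s8 (pos 8,9,10,11,12,13,14,15): 0⊕1⊕0⊕1⊕0⊕0⊕0⊕0 = 0
Syndrome s8…s1 = 0000 → no error.

0000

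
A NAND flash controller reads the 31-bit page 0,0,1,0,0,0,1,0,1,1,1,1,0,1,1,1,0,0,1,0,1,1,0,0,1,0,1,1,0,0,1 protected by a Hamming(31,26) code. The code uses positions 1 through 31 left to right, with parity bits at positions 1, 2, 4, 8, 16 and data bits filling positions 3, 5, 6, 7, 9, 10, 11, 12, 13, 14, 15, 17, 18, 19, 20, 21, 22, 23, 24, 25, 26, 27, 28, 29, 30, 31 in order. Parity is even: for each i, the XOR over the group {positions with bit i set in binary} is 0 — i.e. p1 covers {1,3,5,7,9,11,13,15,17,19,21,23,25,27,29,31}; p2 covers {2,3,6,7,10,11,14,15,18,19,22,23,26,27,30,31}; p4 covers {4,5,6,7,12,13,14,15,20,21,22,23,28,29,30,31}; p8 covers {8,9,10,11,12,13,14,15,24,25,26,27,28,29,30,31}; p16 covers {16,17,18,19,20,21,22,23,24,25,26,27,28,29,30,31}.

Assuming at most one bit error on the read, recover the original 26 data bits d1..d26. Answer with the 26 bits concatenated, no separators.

s1 (pos 1,3,5,7,9,11,13,15,17,19,21,23,25,27,29,31): 0⊕1⊕0⊕1⊕1⊕1⊕0⊕1⊕0⊕1⊕1⊕0⊕1⊕1⊕0⊕1 = 0
s2 (pos 2,3,6,7,10,11,14,15,18,19,22,23,26,27,30,31): 0⊕1⊕0⊕1⊕1⊕1⊕1⊕1⊕0⊕1⊕1⊕0⊕0⊕1⊕0⊕1 = 0
s4 (pos 4,5,6,7,12,13,14,15,20,21,22,23,28,29,30,31): 0⊕0⊕0⊕1⊕1⊕0⊕1⊕1⊕0⊕1⊕1⊕0⊕1⊕0⊕0⊕1 = 0
s8 (pos 8,9,10,11,12,13,14,15,24,25,26,27,28,29,30,31): 0⊕1⊕1⊕1⊕1⊕0⊕1⊕1⊕0⊕1⊕0⊕1⊕1⊕0⊕0⊕1 = 0
s16 (pos 16,17,18,19,20,21,22,23,24,25,26,27,28,29,30,31): 1⊕0⊕0⊕1⊕0⊕1⊕1⊕0⊕0⊕1⊕0⊕1⊕1⊕0⊕0⊕1 = 0
Syndrome s16…s1 = 00000 → no error.
Read data bits from positions 3,5,6,7,9,10,11,12,13,14,15,17,18,19,20,21,22,23,24,25,26,27,28,29,30,31: 10011111011001011001011001

10011111011001011001011001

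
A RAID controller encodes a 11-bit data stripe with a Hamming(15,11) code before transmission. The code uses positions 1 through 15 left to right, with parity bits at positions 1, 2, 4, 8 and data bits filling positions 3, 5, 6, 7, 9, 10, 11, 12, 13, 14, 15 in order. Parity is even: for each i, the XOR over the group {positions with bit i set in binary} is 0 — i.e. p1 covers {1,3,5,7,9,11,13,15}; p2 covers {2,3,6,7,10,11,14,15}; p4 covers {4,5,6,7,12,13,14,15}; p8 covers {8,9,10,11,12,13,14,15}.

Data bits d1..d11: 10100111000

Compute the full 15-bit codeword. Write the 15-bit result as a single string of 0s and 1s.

001001010111000

Place data at non-parity positions: p1 p2 1 p4 0 1 0 p8 0 1 1 1 0 0 0
p1 (pos 1,3,5,7,9,11,13,15): XOR of data positions = 1⊕0⊕0⊕0⊕1⊕0⊕0 = 0
p2 (pos 2,3,6,7,10,11,14,15): XOR of data positions = 1⊕1⊕0⊕1⊕1⊕0⊕0 = 0
p4 (pos 4,5,6,7,12,13,14,15): XOR of data positions = 0⊕1⊕0⊕1⊕0⊕0⊕0 = 0
p8 (pos 8,9,10,11,12,13,14,15): XOR of data positions = 0⊕1⊕1⊕1⊕0⊕0⊕0 = 1
Codeword: 001001010111000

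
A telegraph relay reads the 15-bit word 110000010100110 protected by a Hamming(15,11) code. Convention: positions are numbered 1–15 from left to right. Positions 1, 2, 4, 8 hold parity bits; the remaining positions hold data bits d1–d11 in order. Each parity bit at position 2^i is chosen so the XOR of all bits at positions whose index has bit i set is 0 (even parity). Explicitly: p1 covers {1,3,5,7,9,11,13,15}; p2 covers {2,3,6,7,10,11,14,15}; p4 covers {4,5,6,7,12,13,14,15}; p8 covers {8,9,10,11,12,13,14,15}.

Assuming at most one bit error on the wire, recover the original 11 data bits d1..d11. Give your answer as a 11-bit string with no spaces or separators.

00000100110

s1 (pos 1,3,5,7,9,11,13,15): 1⊕0⊕0⊕0⊕0⊕0⊕1⊕0 = 0
s2 (pos 2,3,6,7,10,11,14,15): 1⊕0⊕0⊕0⊕1⊕0⊕1⊕0 = 1
s4 (pos 4,5,6,7,12,13,14,15): 0⊕0⊕0⊕0⊕0⊕1⊕1⊕0 = 0
s8 (pos 8,9,10,11,12,13,14,15): 1⊕0⊕1⊕0⊕0⊕1⊕1⊕0 = 0
Syndrome s8…s1 = 0010 → error at position 2.
Flip position 2: 110000010100110 → 100000010100110
Read data bits from positions 3,5,6,7,9,10,11,12,13,14,15: 00000100110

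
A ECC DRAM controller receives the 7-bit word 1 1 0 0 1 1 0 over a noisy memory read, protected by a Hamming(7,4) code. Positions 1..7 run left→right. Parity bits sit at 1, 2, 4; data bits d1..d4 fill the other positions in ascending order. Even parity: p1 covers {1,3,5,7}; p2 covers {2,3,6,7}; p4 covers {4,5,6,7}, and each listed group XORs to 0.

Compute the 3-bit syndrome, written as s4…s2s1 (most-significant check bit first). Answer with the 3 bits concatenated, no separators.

s1 (pos 1,3,5,7): 1⊕0⊕1⊕0 = 0
s2 (pos 2,3,6,7): 1⊕0⊕1⊕0 = 0
s4 (pos 4,5,6,7): 0⊕1⊕1⊕0 = 0
Syndrome s4…s1 = 000 → no error.

000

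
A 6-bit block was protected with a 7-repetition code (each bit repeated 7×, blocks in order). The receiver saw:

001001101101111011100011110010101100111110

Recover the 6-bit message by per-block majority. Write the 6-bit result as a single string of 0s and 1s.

011111

Block 1 (0010011): 3 ones → 0
Block 2 (0110111): 5 ones → 1
Block 3 (1011100): 4 ones → 1
Block 4 (0111100): 4 ones → 1
Block 5 (1010110): 4 ones → 1
Block 6 (0111110): 5 ones → 1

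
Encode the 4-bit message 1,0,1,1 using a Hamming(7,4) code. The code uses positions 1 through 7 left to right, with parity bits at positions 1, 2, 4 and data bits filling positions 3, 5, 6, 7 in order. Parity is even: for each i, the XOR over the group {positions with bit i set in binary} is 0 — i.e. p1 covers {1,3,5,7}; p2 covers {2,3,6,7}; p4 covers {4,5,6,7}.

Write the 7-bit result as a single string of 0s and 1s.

0110011

Place data at non-parity positions: p1 p2 1 p4 0 1 1
p1 (pos 1,3,5,7): XOR of data positions = 1⊕0⊕1 = 0
p2 (pos 2,3,6,7): XOR of data positions = 1⊕1⊕1 = 1
p4 (pos 4,5,6,7): XOR of data positions = 0⊕1⊕1 = 0
Codeword: 0110011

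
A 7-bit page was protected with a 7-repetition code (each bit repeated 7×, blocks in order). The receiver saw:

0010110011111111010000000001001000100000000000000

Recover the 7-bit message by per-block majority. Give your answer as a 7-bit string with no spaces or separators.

Block 1 (0010110): 3 ones → 0
Block 2 (0111111): 6 ones → 1
Block 3 (1101000): 3 ones → 0
Block 4 (0000001): 1 one → 0
Block 5 (0010001): 2 ones → 0
Block 6 (0000000): 0 ones → 0
Block 7 (0000000): 0 ones → 0

0100000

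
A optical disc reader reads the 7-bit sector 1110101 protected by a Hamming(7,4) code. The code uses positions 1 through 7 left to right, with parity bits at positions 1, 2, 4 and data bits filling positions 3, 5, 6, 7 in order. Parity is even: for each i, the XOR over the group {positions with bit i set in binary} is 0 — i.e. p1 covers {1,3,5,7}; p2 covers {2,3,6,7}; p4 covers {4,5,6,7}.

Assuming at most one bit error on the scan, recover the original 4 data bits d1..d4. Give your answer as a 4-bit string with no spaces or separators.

1101

s1 (pos 1,3,5,7): 1⊕1⊕1⊕1 = 0
s2 (pos 2,3,6,7): 1⊕1⊕0⊕1 = 1
s4 (pos 4,5,6,7): 0⊕1⊕0⊕1 = 0
Syndrome s4…s1 = 010 → error at position 2.
Flip position 2: 1110101 → 1010101
Read data bits from positions 3,5,6,7: 1101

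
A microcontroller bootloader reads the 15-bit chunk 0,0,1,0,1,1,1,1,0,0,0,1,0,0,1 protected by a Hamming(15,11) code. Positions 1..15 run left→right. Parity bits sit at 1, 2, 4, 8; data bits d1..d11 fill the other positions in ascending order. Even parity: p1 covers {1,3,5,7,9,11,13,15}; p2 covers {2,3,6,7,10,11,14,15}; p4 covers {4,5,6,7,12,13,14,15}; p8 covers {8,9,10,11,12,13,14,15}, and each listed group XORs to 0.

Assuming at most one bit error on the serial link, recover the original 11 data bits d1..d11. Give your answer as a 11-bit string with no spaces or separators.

s1 (pos 1,3,5,7,9,11,13,15): 0⊕1⊕1⊕1⊕0⊕0⊕0⊕1 = 0
s2 (pos 2,3,6,7,10,11,14,15): 0⊕1⊕1⊕1⊕0⊕0⊕0⊕1 = 0
s4 (pos 4,5,6,7,12,13,14,15): 0⊕1⊕1⊕1⊕1⊕0⊕0⊕1 = 1
s8 (pos 8,9,10,11,12,13,14,15): 1⊕0⊕0⊕0⊕1⊕0⊕0⊕1 = 1
Syndrome s8…s1 = 1100 → error at position 12.
Flip position 12: 001011110001001 → 001011110000001
Read data bits from positions 3,5,6,7,9,10,11,12,13,14,15: 11110000001

11110000001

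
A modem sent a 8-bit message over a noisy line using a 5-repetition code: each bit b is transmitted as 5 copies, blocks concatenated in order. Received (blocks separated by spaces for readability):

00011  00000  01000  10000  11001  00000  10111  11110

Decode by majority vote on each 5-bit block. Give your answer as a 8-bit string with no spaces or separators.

Block 1 (00011): 2 ones → 0
Block 2 (00000): 0 ones → 0
Block 3 (01000): 1 one → 0
Block 4 (10000): 1 one → 0
Block 5 (11001): 3 ones → 1
Block 6 (00000): 0 ones → 0
Block 7 (10111): 4 ones → 1
Block 8 (11110): 4 ones → 1

00001011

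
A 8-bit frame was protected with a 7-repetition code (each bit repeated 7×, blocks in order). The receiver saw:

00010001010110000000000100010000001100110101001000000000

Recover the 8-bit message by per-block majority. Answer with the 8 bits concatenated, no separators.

01000100

Block 1 (0001000): 1 one → 0
Block 2 (1010110): 4 ones → 1
Block 3 (0000000): 0 ones → 0
Block 4 (0010001): 2 ones → 0
Block 5 (0000001): 1 one → 0
Block 6 (1001101): 4 ones → 1
Block 7 (0100100): 2 ones → 0
Block 8 (0000000): 0 ones → 0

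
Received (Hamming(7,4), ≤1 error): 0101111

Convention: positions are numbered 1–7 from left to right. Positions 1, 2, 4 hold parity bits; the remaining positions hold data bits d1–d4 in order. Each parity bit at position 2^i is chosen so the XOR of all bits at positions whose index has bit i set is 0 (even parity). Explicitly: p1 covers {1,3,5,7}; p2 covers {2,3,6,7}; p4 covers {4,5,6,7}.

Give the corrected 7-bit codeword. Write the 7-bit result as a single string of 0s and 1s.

0001111

s1 (pos 1,3,5,7): 0⊕0⊕1⊕1 = 0
s2 (pos 2,3,6,7): 1⊕0⊕1⊕1 = 1
s4 (pos 4,5,6,7): 1⊕1⊕1⊕1 = 0
Syndrome s4…s1 = 010 → error at position 2.
Flip position 2: 0101111 → 0001111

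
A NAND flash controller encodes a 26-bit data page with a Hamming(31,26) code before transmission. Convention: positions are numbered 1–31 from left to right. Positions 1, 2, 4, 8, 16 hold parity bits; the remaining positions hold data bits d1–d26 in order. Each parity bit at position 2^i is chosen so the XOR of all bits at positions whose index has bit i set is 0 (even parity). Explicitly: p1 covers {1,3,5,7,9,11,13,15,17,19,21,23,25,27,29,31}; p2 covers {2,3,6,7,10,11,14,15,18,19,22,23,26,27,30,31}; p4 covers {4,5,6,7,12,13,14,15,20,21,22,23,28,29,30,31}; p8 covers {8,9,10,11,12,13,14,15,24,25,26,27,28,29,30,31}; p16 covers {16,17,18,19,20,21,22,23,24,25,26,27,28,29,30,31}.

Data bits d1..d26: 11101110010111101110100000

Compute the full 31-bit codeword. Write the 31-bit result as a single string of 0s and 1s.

Place data at non-parity positions: p1 p2 1 p4 1 1 0 p8 1 1 1 0 0 1 0 p16 1 1 1 1 0 1 1 1 0 1 0 0 0 0 0
p1 (pos 1,3,5,7,9,11,13,15,17,19,21,23,25,27,29,31): XOR of data positions = 1⊕1⊕0⊕1⊕1⊕0⊕0⊕1⊕1⊕0⊕1⊕0⊕0⊕0⊕0 = 1
p2 (pos 2,3,6,7,10,11,14,15,18,19,22,23,26,27,30,31): XOR of data positions = 1⊕1⊕0⊕1⊕1⊕1⊕0⊕1⊕1⊕1⊕1⊕1⊕0⊕0⊕0 = 0
p4 (pos 4,5,6,7,12,13,14,15,20,21,22,23,28,29,30,31): XOR of data positions = 1⊕1⊕0⊕0⊕0⊕1⊕0⊕1⊕0⊕1⊕1⊕0⊕0⊕0⊕0 = 0
p8 (pos 8,9,10,11,12,13,14,15,24,25,26,27,28,29,30,31): XOR of data positions = 1⊕1⊕1⊕0⊕0⊕1⊕0⊕1⊕0⊕1⊕0⊕0⊕0⊕0⊕0 = 0
p16 (pos 16,17,18,19,20,21,22,23,24,25,26,27,28,29,30,31): XOR of data positions = 1⊕1⊕1⊕1⊕0⊕1⊕1⊕1⊕0⊕1⊕0⊕0⊕0⊕0⊕0 = 0
Codeword: 1010110011100100111101110100000

1010110011100100111101110100000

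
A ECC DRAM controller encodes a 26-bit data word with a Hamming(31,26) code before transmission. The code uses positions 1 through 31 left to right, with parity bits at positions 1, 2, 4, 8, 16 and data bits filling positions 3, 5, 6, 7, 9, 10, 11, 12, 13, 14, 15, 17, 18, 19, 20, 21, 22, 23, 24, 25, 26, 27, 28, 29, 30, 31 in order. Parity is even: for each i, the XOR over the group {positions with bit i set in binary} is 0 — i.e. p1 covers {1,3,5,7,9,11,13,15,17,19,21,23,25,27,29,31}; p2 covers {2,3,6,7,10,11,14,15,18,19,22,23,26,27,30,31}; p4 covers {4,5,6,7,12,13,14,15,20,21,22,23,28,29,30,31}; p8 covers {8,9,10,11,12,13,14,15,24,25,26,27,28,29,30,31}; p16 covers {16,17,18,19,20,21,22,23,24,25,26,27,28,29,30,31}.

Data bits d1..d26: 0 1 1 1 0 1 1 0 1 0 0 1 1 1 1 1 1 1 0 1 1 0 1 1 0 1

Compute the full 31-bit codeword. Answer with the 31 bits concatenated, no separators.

1001111001101000111111101101101

Place data at non-parity positions: p1 p2 0 p4 1 1 1 p8 0 1 1 0 1 0 0 p16 1 1 1 1 1 1 1 0 1 1 0 1 1 0 1
p1 (pos 1,3,5,7,9,11,13,15,17,19,21,23,25,27,29,31): XOR of data positions = 0⊕1⊕1⊕0⊕1⊕1⊕0⊕1⊕1⊕1⊕1⊕1⊕0⊕1⊕1 = 1
p2 (pos 2,3,6,7,10,11,14,15,18,19,22,23,26,27,30,31): XOR of data positions = 0⊕1⊕1⊕1⊕1⊕0⊕0⊕1⊕1⊕1⊕1⊕1⊕0⊕0⊕1 = 0
p4 (pos 4,5,6,7,12,13,14,15,20,21,22,23,28,29,30,31): XOR of data positions = 1⊕1⊕1⊕0⊕1⊕0⊕0⊕1⊕1⊕1⊕1⊕1⊕1⊕0⊕1 = 1
p8 (pos 8,9,10,11,12,13,14,15,24,25,26,27,28,29,30,31): XOR of data positions = 0⊕1⊕1⊕0⊕1⊕0⊕0⊕0⊕1⊕1⊕0⊕1⊕1⊕0⊕1 = 0
p16 (pos 16,17,18,19,20,21,22,23,24,25,26,27,28,29,30,31): XOR of data positions = 1⊕1⊕1⊕1⊕1⊕1⊕1⊕0⊕1⊕1⊕0⊕1⊕1⊕0⊕1 = 0
Codeword: 1001111001101000111111101101101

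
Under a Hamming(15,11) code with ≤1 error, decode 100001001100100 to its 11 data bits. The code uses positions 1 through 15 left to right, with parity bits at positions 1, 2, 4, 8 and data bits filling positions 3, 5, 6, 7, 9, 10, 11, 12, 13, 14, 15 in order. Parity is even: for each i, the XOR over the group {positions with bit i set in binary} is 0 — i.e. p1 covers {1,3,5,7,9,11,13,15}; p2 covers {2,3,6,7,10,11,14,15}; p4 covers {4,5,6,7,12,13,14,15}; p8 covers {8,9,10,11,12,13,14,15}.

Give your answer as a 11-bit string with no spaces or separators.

00100100100

s1 (pos 1,3,5,7,9,11,13,15): 1⊕0⊕0⊕0⊕1⊕0⊕1⊕0 = 1
s2 (pos 2,3,6,7,10,11,14,15): 0⊕0⊕1⊕0⊕1⊕0⊕0⊕0 = 0
s4 (pos 4,5,6,7,12,13,14,15): 0⊕0⊕1⊕0⊕0⊕1⊕0⊕0 = 0
s8 (pos 8,9,10,11,12,13,14,15): 0⊕1⊕1⊕0⊕0⊕1⊕0⊕0 = 1
Syndrome s8…s1 = 1001 → error at position 9.
Flip position 9: 100001001100100 → 100001000100100
Read data bits from positions 3,5,6,7,9,10,11,12,13,14,15: 00100100100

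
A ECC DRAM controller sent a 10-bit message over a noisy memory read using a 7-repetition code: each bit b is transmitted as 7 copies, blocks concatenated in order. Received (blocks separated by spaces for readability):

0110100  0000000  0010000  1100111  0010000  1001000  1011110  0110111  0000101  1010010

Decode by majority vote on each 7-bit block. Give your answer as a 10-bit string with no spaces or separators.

Block 1 (0110100): 3 ones → 0
Block 2 (0000000): 0 ones → 0
Block 3 (0010000): 1 one → 0
Block 4 (1100111): 5 ones → 1
Block 5 (0010000): 1 one → 0
Block 6 (1001000): 2 ones → 0
Block 7 (1011110): 5 ones → 1
Block 8 (0110111): 5 ones → 1
Block 9 (0000101): 2 ones → 0
Block 10 (1010010): 3 ones → 0

0001001100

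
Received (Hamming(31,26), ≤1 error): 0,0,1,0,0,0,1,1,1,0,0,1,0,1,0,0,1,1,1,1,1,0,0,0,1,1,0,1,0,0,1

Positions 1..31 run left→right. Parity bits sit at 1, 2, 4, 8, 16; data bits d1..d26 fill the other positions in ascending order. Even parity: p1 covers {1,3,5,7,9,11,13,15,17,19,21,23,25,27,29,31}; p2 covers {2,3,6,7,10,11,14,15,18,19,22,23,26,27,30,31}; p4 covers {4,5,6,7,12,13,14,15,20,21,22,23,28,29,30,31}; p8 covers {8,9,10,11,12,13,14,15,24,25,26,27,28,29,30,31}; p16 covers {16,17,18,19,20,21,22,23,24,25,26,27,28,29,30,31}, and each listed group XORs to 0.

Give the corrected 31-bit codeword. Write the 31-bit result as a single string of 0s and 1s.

s1 (pos 1,3,5,7,9,11,13,15,17,19,21,23,25,27,29,31): 0⊕1⊕0⊕1⊕1⊕0⊕0⊕0⊕1⊕1⊕1⊕0⊕1⊕0⊕0⊕1 = 0
s2 (pos 2,3,6,7,10,11,14,15,18,19,22,23,26,27,30,31): 0⊕1⊕0⊕1⊕0⊕0⊕1⊕0⊕1⊕1⊕0⊕0⊕1⊕0⊕0⊕1 = 1
s4 (pos 4,5,6,7,12,13,14,15,20,21,22,23,28,29,30,31): 0⊕0⊕0⊕1⊕1⊕0⊕1⊕0⊕1⊕1⊕0⊕0⊕1⊕0⊕0⊕1 = 1
s8 (pos 8,9,10,11,12,13,14,15,24,25,26,27,28,29,30,31): 1⊕1⊕0⊕0⊕1⊕0⊕1⊕0⊕0⊕1⊕1⊕0⊕1⊕0⊕0⊕1 = 0
s16 (pos 16,17,18,19,20,21,22,23,24,25,26,27,28,29,30,31): 0⊕1⊕1⊕1⊕1⊕1⊕0⊕0⊕0⊕1⊕1⊕0⊕1⊕0⊕0⊕1 = 1
Syndrome s16…s1 = 10110 → error at position 22.
Flip position 22: 0010001110010100111110001101001 → 0010001110010100111111001101001

0010001110010100111111001101001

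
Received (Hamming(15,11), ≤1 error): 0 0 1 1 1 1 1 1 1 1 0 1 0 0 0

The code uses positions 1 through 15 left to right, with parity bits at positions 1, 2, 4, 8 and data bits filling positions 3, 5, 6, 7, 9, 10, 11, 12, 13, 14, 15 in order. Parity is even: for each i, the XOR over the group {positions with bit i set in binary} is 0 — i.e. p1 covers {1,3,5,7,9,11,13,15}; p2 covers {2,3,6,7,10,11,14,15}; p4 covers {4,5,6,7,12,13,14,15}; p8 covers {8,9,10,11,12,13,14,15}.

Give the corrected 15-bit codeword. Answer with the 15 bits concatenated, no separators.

001011111101000

s1 (pos 1,3,5,7,9,11,13,15): 0⊕1⊕1⊕1⊕1⊕0⊕0⊕0 = 0
s2 (pos 2,3,6,7,10,11,14,15): 0⊕1⊕1⊕1⊕1⊕0⊕0⊕0 = 0
s4 (pos 4,5,6,7,12,13,14,15): 1⊕1⊕1⊕1⊕1⊕0⊕0⊕0 = 1
s8 (pos 8,9,10,11,12,13,14,15): 1⊕1⊕1⊕0⊕1⊕0⊕0⊕0 = 0
Syndrome s8…s1 = 0100 → error at position 4.
Flip position 4: 001111111101000 → 001011111101000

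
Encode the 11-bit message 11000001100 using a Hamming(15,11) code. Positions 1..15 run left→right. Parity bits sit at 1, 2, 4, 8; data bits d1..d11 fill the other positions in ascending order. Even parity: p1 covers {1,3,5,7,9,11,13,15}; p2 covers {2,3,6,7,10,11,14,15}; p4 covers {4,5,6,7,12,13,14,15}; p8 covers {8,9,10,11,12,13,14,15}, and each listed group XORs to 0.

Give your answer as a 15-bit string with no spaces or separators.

Place data at non-parity positions: p1 p2 1 p4 1 0 0 p8 0 0 0 1 1 0 0
p1 (pos 1,3,5,7,9,11,13,15): XOR of data positions = 1⊕1⊕0⊕0⊕0⊕1⊕0 = 1
p2 (pos 2,3,6,7,10,11,14,15): XOR of data positions = 1⊕0⊕0⊕0⊕0⊕0⊕0 = 1
p4 (pos 4,5,6,7,12,13,14,15): XOR of data positions = 1⊕0⊕0⊕1⊕1⊕0⊕0 = 1
p8 (pos 8,9,10,11,12,13,14,15): XOR of data positions = 0⊕0⊕0⊕1⊕1⊕0⊕0 = 0
Codeword: 111110000001100

111110000001100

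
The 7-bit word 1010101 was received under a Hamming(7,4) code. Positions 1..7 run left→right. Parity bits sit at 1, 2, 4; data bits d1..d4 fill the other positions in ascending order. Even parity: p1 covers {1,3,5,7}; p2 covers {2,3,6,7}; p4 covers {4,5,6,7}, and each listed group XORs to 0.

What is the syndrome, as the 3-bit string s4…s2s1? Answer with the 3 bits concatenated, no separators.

s1 (pos 1,3,5,7): 1⊕1⊕1⊕1 = 0
s2 (pos 2,3,6,7): 0⊕1⊕0⊕1 = 0
s4 (pos 4,5,6,7): 0⊕1⊕0⊕1 = 0
Syndrome s4…s1 = 000 → no error.

000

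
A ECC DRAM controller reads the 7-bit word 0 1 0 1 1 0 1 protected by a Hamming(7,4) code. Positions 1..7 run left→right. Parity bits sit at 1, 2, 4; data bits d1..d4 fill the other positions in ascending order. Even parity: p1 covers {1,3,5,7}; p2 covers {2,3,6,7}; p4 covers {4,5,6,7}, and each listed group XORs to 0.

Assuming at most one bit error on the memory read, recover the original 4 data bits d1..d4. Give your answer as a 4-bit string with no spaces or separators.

0101

s1 (pos 1,3,5,7): 0⊕0⊕1⊕1 = 0
s2 (pos 2,3,6,7): 1⊕0⊕0⊕1 = 0
s4 (pos 4,5,6,7): 1⊕1⊕0⊕1 = 1
Syndrome s4…s1 = 100 → error at position 4.
Flip position 4: 0101101 → 0100101
Read data bits from positions 3,5,6,7: 0101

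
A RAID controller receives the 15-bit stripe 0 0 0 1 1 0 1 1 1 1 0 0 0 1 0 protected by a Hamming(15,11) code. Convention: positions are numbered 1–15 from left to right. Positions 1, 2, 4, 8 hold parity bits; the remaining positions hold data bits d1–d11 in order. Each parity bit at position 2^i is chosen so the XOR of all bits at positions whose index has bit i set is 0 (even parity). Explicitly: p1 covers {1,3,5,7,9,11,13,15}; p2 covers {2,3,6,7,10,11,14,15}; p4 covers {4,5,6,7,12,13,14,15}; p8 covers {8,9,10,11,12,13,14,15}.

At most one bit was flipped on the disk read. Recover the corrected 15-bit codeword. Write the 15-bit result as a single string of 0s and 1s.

s1 (pos 1,3,5,7,9,11,13,15): 0⊕0⊕1⊕1⊕1⊕0⊕0⊕0 = 1
s2 (pos 2,3,6,7,10,11,14,15): 0⊕0⊕0⊕1⊕1⊕0⊕1⊕0 = 1
s4 (pos 4,5,6,7,12,13,14,15): 1⊕1⊕0⊕1⊕0⊕0⊕1⊕0 = 0
s8 (pos 8,9,10,11,12,13,14,15): 1⊕1⊕1⊕0⊕0⊕0⊕1⊕0 = 0
Syndrome s8…s1 = 0011 → error at position 3.
Flip position 3: 000110111100010 → 001110111100010

001110111100010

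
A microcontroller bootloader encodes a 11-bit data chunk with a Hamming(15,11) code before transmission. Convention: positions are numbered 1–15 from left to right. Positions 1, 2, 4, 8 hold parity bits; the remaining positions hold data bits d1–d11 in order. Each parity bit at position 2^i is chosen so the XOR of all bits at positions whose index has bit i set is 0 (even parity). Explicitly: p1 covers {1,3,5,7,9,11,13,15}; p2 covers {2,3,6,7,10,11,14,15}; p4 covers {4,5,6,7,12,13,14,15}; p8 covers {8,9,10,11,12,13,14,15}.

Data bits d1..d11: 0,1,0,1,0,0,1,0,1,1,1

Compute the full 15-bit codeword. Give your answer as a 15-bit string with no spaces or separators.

100110100010111

Place data at non-parity positions: p1 p2 0 p4 1 0 1 p8 0 0 1 0 1 1 1
p1 (pos 1,3,5,7,9,11,13,15): XOR of data positions = 0⊕1⊕1⊕0⊕1⊕1⊕1 = 1
p2 (pos 2,3,6,7,10,11,14,15): XOR of data positions = 0⊕0⊕1⊕0⊕1⊕1⊕1 = 0
p4 (pos 4,5,6,7,12,13,14,15): XOR of data positions = 1⊕0⊕1⊕0⊕1⊕1⊕1 = 1
p8 (pos 8,9,10,11,12,13,14,15): XOR of data positions = 0⊕0⊕1⊕0⊕1⊕1⊕1 = 0
Codeword: 100110100010111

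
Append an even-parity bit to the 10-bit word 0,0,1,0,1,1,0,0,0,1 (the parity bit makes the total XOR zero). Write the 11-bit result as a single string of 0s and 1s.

00101100010

XOR of the 10 data bits: 0⊕0⊕1⊕0⊕1⊕1⊕0⊕0⊕0⊕1 = 0
Parity bit = 0 (so all 11 bits XOR to 0).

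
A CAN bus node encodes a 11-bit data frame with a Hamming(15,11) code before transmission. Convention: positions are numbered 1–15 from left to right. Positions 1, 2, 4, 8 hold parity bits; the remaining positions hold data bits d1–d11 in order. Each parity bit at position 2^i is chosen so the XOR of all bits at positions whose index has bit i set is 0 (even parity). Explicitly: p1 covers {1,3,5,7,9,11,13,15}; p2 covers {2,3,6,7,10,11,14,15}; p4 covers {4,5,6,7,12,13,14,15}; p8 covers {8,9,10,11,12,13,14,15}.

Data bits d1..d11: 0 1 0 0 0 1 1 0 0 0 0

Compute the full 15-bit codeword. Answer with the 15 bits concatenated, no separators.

000110000110000

Place data at non-parity positions: p1 p2 0 p4 1 0 0 p8 0 1 1 0 0 0 0
p1 (pos 1,3,5,7,9,11,13,15): XOR of data positions = 0⊕1⊕0⊕0⊕1⊕0⊕0 = 0
p2 (pos 2,3,6,7,10,11,14,15): XOR of data positions = 0⊕0⊕0⊕1⊕1⊕0⊕0 = 0
p4 (pos 4,5,6,7,12,13,14,15): XOR of data positions = 1⊕0⊕0⊕0⊕0⊕0⊕0 = 1
p8 (pos 8,9,10,11,12,13,14,15): XOR of data positions = 0⊕1⊕1⊕0⊕0⊕0⊕0 = 0
Codeword: 000110000110000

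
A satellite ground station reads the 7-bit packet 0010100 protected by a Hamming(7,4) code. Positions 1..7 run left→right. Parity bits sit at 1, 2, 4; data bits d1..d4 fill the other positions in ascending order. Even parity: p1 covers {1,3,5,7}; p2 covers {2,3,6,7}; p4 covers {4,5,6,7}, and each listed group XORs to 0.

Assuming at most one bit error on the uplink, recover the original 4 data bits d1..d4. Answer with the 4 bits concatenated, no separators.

s1 (pos 1,3,5,7): 0⊕1⊕1⊕0 = 0
s2 (pos 2,3,6,7): 0⊕1⊕0⊕0 = 1
s4 (pos 4,5,6,7): 0⊕1⊕0⊕0 = 1
Syndrome s4…s1 = 110 → error at position 6.
Flip position 6: 0010100 → 0010110
Read data bits from positions 3,5,6,7: 1110

1110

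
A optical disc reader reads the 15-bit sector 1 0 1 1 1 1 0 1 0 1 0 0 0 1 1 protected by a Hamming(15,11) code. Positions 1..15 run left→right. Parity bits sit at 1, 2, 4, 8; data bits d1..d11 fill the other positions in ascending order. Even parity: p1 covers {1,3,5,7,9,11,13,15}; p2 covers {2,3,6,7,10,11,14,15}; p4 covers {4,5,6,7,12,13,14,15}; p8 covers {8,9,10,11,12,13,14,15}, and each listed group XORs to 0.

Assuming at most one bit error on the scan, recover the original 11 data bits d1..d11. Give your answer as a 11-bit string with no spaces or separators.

11000100011

s1 (pos 1,3,5,7,9,11,13,15): 1⊕1⊕1⊕0⊕0⊕0⊕0⊕1 = 0
s2 (pos 2,3,6,7,10,11,14,15): 0⊕1⊕1⊕0⊕1⊕0⊕1⊕1 = 1
s4 (pos 4,5,6,7,12,13,14,15): 1⊕1⊕1⊕0⊕0⊕0⊕1⊕1 = 1
s8 (pos 8,9,10,11,12,13,14,15): 1⊕0⊕1⊕0⊕0⊕0⊕1⊕1 = 0
Syndrome s8…s1 = 0110 → error at position 6.
Flip position 6: 101111010100011 → 101110010100011
Read data bits from positions 3,5,6,7,9,10,11,12,13,14,15: 11000100011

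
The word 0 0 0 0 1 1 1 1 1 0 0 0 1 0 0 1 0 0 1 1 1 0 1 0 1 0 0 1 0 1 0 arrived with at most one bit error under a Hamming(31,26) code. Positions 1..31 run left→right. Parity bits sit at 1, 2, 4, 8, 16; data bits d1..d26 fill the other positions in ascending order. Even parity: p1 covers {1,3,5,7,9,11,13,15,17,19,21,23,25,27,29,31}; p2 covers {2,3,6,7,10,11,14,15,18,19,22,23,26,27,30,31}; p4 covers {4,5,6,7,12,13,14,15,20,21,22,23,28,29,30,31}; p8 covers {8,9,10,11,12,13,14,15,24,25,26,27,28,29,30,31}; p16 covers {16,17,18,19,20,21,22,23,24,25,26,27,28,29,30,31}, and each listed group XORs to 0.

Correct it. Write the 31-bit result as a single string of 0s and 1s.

s1 (pos 1,3,5,7,9,11,13,15,17,19,21,23,25,27,29,31): 0⊕0⊕1⊕1⊕1⊕0⊕1⊕0⊕0⊕1⊕1⊕1⊕1⊕0⊕0⊕0 = 0
s2 (pos 2,3,6,7,10,11,14,15,18,19,22,23,26,27,30,31): 0⊕0⊕1⊕1⊕0⊕0⊕0⊕0⊕0⊕1⊕0⊕1⊕0⊕0⊕1⊕0 = 1
s4 (pos 4,5,6,7,12,13,14,15,20,21,22,23,28,29,30,31): 0⊕1⊕1⊕1⊕0⊕1⊕0⊕0⊕1⊕1⊕0⊕1⊕1⊕0⊕1⊕0 = 1
s8 (pos 8,9,10,11,12,13,14,15,24,25,26,27,28,29,30,31): 1⊕1⊕0⊕0⊕0⊕1⊕0⊕0⊕0⊕1⊕0⊕0⊕1⊕0⊕1⊕0 = 0
s16 (pos 16,17,18,19,20,21,22,23,24,25,26,27,28,29,30,31): 1⊕0⊕0⊕1⊕1⊕1⊕0⊕1⊕0⊕1⊕0⊕0⊕1⊕0⊕1⊕0 = 0
Syndrome s16…s1 = 00110 → error at position 6.
Flip position 6: 0000111110001001001110101001010 → 0000101110001001001110101001010

0000101110001001001110101001010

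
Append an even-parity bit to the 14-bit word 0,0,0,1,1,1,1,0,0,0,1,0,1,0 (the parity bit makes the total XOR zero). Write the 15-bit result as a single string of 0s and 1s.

XOR of the 14 data bits: 0⊕0⊕0⊕1⊕1⊕1⊕1⊕0⊕0⊕0⊕1⊕0⊕1⊕0 = 0
Parity bit = 0 (so all 15 bits XOR to 0).

000111100010100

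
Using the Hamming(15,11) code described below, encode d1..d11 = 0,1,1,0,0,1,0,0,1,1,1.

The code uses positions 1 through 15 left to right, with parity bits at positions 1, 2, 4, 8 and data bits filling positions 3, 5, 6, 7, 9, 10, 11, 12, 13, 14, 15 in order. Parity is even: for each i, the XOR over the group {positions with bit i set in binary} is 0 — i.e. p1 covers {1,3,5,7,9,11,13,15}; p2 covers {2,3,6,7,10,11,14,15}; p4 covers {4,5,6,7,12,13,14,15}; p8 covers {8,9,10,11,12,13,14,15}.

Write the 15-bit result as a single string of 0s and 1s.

Place data at non-parity positions: p1 p2 0 p4 1 1 0 p8 0 1 0 0 1 1 1
p1 (pos 1,3,5,7,9,11,13,15): XOR of data positions = 0⊕1⊕0⊕0⊕0⊕1⊕1 = 1
p2 (pos 2,3,6,7,10,11,14,15): XOR of data positions = 0⊕1⊕0⊕1⊕0⊕1⊕1 = 0
p4 (pos 4,5,6,7,12,13,14,15): XOR of data positions = 1⊕1⊕0⊕0⊕1⊕1⊕1 = 1
p8 (pos 8,9,10,11,12,13,14,15): XOR of data positions = 0⊕1⊕0⊕0⊕1⊕1⊕1 = 0
Codeword: 100111000100111

100111000100111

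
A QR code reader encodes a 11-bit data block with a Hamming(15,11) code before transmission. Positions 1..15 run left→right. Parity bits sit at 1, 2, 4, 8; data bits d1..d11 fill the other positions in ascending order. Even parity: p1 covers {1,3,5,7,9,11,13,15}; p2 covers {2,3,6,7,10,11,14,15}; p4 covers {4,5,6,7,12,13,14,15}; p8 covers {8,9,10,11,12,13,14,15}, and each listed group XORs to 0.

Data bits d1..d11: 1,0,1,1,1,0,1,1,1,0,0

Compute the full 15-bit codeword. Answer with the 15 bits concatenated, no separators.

101001101011100

Place data at non-parity positions: p1 p2 1 p4 0 1 1 p8 1 0 1 1 1 0 0
p1 (pos 1,3,5,7,9,11,13,15): XOR of data positions = 1⊕0⊕1⊕1⊕1⊕1⊕0 = 1
p2 (pos 2,3,6,7,10,11,14,15): XOR of data positions = 1⊕1⊕1⊕0⊕1⊕0⊕0 = 0
p4 (pos 4,5,6,7,12,13,14,15): XOR of data positions = 0⊕1⊕1⊕1⊕1⊕0⊕0 = 0
p8 (pos 8,9,10,11,12,13,14,15): XOR of data positions = 1⊕0⊕1⊕1⊕1⊕0⊕0 = 0
Codeword: 101001101011100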